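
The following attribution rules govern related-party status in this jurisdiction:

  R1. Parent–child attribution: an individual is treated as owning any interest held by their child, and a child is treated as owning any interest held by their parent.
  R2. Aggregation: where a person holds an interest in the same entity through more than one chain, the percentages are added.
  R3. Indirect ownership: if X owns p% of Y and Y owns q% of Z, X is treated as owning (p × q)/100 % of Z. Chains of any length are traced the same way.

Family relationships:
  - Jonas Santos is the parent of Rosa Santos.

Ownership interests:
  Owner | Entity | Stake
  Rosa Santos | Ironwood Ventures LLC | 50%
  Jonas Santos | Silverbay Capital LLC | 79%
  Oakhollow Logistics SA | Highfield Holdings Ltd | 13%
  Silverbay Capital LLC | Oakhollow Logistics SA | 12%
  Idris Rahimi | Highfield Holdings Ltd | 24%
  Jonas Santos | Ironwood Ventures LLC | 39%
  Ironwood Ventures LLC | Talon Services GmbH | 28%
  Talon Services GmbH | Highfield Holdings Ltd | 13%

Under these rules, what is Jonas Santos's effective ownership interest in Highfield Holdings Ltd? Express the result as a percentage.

4.472%

By parent–child attribution (R1), Jonas Santos is treated as also owning Rosa Santos's interest in Ironwood Ventures LLC, giving 39% + 50% = 89%.
Chain via Ironwood Ventures LLC → Talon Services GmbH (R3): 89% × 28% × 13% = 3.2396% of Highfield Holdings Ltd.
Chain via Silverbay Capital LLC → Oakhollow Logistics SA (R3): 79% × 12% × 13% = 1.2324% of Highfield Holdings Ltd.
Aggregating (R2): 3.2396% + 1.2324% = 4.472%.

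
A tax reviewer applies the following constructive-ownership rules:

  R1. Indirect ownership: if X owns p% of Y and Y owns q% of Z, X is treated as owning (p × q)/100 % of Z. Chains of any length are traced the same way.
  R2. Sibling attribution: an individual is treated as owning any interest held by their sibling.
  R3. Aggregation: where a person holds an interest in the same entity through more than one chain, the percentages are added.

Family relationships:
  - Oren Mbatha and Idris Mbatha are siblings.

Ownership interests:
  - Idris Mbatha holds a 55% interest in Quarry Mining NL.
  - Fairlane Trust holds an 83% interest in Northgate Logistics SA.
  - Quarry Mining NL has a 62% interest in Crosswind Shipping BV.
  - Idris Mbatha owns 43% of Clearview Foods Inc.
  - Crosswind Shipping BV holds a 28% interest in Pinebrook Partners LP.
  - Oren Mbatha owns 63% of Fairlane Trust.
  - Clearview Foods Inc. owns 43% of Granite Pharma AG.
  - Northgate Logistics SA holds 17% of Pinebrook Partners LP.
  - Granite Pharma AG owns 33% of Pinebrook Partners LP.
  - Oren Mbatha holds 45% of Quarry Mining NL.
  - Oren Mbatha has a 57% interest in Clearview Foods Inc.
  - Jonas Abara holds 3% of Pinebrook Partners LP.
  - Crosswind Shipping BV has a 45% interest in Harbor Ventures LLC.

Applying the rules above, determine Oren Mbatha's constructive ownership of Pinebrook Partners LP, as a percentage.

40.4393%

By sibling attribution (R2), Oren Mbatha is treated as also owning Idris Mbatha's interest in Clearview Foods Inc, giving 57% + 43% = 100%.
By sibling attribution (R2), Oren Mbatha is treated as also owning Idris Mbatha's interest in Quarry Mining NL, giving 45% + 55% = 100%.
Chain via Fairlane Trust → Northgate Logistics SA (R1): 63% × 83% × 17% = 8.8893% of Pinebrook Partners LP.
Chain via Clearview Foods Inc. → Granite Pharma AG (R1): 100% × 43% × 33% = 14.19% of Pinebrook Partners LP.
Chain via Quarry Mining NL → Crosswind Shipping BV (R1): 100% × 62% × 28% = 17.36% of Pinebrook Partners LP.
Aggregating (R3): 8.8893% + 14.19% + 17.36% = 40.4393%.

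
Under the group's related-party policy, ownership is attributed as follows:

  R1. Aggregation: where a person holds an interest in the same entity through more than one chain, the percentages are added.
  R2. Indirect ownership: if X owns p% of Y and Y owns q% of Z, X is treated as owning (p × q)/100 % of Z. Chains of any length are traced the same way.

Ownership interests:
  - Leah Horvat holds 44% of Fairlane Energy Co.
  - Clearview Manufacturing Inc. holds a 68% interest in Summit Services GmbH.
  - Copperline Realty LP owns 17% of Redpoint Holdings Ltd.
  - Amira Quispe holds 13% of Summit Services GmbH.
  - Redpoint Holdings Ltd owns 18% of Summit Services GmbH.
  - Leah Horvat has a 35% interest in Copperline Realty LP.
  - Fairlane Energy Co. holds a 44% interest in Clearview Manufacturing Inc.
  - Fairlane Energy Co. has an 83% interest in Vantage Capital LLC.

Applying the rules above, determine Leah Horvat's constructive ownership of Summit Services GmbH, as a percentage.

Chain via Fairlane Energy Co. → Clearview Manufacturing Inc. (R2): 44% × 44% × 68% = 13.1648% of Summit Services GmbH.
Chain via Copperline Realty LP → Redpoint Holdings Ltd (R2): 35% × 17% × 18% = 1.071% of Summit Services GmbH.
Aggregating (R1): 13.1648% + 1.071% = 14.2358%.

14.2358%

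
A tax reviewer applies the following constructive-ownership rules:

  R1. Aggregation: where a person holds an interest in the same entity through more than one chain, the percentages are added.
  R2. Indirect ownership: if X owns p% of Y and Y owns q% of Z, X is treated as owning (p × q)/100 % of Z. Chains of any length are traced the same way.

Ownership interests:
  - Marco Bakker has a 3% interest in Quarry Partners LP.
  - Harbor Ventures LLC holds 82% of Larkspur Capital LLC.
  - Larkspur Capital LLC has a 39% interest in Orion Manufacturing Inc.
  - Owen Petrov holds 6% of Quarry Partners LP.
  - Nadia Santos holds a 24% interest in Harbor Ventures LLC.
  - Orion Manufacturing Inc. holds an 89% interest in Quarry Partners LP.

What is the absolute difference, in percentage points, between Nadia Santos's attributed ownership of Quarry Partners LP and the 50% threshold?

Chain via Harbor Ventures LLC → Larkspur Capital LLC → Orion Manufacturing Inc. (R2): 24% × 82% × 39% × 89% = 6.830928% of Quarry Partners LP.
6.830928% falls short of the 50% threshold by 43.169072 percentage points.

43.169072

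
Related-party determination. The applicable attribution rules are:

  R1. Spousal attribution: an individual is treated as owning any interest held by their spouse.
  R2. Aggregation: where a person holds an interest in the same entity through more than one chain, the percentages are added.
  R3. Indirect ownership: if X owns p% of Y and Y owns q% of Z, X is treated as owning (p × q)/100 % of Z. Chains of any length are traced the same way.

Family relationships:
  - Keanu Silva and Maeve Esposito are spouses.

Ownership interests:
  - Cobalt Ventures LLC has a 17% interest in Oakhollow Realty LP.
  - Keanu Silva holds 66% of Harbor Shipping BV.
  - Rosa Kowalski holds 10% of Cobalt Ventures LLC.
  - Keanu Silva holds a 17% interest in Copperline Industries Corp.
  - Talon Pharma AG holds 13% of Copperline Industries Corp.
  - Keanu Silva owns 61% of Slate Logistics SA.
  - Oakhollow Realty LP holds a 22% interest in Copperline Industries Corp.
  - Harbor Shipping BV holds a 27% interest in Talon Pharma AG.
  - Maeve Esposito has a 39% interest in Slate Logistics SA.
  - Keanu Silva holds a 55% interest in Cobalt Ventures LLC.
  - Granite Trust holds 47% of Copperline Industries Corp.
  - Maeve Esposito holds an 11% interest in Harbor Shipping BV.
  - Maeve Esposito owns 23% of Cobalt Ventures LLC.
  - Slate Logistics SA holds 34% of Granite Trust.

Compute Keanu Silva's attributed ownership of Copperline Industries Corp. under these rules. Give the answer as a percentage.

38.5999%

By spousal attribution (R1), Keanu Silva is treated as also owning Maeve Esposito's interest in Cobalt Ventures LLC, giving 55% + 23% = 78%.
By spousal attribution (R1), Keanu Silva is treated as also owning Maeve Esposito's interest in Harbor Shipping BV, giving 66% + 11% = 77%.
By spousal attribution (R1), Keanu Silva is treated as also owning Maeve Esposito's interest in Slate Logistics SA, giving 61% + 39% = 100%.
Chain via Cobalt Ventures LLC → Oakhollow Realty LP (R3): 78% × 17% × 22% = 2.9172% of Copperline Industries Corp.
Chain via Harbor Shipping BV → Talon Pharma AG (R3): 77% × 27% × 13% = 2.7027% of Copperline Industries Corp.
Chain via Slate Logistics SA → Granite Trust (R3): 100% × 34% × 47% = 15.98% of Copperline Industries Corp.
Direct interest in Copperline Industries Corp: 17%.
Aggregating (R2): 2.9172% + 2.7027% + 15.98% + 17% = 38.5999%.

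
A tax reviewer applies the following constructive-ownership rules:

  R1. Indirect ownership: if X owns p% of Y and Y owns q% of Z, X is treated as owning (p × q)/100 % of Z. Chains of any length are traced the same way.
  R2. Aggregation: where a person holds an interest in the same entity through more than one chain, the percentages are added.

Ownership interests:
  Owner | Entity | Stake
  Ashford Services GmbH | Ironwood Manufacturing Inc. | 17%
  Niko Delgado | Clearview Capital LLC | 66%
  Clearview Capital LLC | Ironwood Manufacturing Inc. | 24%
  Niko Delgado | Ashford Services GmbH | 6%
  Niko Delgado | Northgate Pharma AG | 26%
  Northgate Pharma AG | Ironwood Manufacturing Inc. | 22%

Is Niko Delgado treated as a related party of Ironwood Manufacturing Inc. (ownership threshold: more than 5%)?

Yes

Chain via Clearview Capital LLC (R1): 66% × 24% = 15.84% of Ironwood Manufacturing Inc.
Chain via Northgate Pharma AG (R1): 26% × 22% = 5.72% of Ironwood Manufacturing Inc.
Chain via Ashford Services GmbH (R1): 6% × 17% = 1.02% of Ironwood Manufacturing Inc.
Aggregating (R2): 15.84% + 5.72% + 1.02% = 22.58%.
22.58% exceeds the 5% threshold, so Niko is a related party to Ironwood Manufacturing Inc.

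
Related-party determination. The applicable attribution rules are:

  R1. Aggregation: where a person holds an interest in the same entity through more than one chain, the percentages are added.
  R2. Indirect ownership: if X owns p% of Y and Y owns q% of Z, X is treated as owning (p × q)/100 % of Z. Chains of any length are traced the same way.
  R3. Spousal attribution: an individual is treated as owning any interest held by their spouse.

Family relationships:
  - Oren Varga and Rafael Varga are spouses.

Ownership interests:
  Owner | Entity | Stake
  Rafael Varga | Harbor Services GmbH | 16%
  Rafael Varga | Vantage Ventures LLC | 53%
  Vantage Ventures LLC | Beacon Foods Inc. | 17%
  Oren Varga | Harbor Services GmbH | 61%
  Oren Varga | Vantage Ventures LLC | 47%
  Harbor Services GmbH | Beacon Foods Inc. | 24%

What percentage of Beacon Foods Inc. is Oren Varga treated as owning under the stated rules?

35.48%

By spousal attribution (R3), Oren Varga is treated as also owning Rafael Varga's interest in Vantage Ventures LLC, giving 47% + 53% = 100%.
By spousal attribution (R3), Oren Varga is treated as also owning Rafael Varga's interest in Harbor Services GmbH, giving 61% + 16% = 77%.
Chain via Vantage Ventures LLC (R2): 100% × 17% = 17% of Beacon Foods Inc.
Chain via Harbor Services GmbH (R2): 77% × 24% = 18.48% of Beacon Foods Inc.
Aggregating (R1): 17% + 18.48% = 35.48%.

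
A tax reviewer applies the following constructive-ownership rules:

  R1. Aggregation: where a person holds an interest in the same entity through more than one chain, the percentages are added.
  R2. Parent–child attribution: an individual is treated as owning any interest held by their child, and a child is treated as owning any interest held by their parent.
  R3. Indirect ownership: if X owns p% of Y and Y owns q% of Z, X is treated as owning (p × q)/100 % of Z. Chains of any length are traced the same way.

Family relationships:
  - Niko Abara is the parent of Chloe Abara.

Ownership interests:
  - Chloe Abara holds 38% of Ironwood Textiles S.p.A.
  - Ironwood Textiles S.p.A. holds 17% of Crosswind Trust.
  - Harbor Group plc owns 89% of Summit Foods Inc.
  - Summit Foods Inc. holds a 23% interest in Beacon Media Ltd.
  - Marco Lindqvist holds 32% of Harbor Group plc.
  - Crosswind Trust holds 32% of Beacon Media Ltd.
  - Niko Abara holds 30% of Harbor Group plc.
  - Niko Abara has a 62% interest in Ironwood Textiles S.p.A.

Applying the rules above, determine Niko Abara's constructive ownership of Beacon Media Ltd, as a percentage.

By parent–child attribution (R2), Niko Abara is treated as also owning Chloe Abara's interest in Ironwood Textiles S.p.A, giving 62% + 38% = 100%.
Chain via Ironwood Textiles S.p.A. → Crosswind Trust (R3): 100% × 17% × 32% = 5.44% of Beacon Media Ltd.
Chain via Harbor Group plc → Summit Foods Inc. (R3): 30% × 89% × 23% = 6.141% of Beacon Media Ltd.
Aggregating (R1): 5.44% + 6.141% = 11.581%.

11.581%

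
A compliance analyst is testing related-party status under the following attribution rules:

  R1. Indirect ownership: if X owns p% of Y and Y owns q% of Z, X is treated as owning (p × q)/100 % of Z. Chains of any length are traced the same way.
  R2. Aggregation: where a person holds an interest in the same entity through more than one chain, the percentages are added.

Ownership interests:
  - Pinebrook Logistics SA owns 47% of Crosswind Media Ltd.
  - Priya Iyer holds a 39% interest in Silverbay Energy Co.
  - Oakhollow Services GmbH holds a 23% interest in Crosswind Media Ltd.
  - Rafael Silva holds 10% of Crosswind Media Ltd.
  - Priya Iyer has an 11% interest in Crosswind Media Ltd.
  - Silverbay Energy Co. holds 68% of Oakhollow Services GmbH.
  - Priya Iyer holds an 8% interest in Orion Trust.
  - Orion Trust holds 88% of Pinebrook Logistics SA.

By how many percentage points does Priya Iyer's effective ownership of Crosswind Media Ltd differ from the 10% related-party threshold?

10.4084

Chain via Orion Trust → Pinebrook Logistics SA (R1): 8% × 88% × 47% = 3.3088% of Crosswind Media Ltd.
Chain via Silverbay Energy Co. → Oakhollow Services GmbH (R1): 39% × 68% × 23% = 6.0996% of Crosswind Media Ltd.
Direct interest in Crosswind Media Ltd: 11%.
Aggregating (R2): 3.3088% + 6.0996% + 11% = 20.4084%.
20.4084% exceeds the 10% threshold by 10.4084 percentage points.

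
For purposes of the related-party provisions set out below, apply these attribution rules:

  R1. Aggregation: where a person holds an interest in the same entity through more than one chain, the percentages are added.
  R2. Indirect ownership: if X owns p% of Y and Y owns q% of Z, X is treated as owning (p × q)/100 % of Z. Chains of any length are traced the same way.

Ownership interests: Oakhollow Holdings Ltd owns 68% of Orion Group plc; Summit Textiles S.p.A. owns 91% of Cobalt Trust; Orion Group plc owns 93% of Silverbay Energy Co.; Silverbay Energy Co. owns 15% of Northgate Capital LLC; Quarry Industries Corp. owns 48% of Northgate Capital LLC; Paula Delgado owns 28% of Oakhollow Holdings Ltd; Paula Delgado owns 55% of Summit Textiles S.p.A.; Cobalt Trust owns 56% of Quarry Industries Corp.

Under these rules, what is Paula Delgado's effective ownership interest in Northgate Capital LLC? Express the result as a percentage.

Chain via Oakhollow Holdings Ltd → Orion Group plc → Silverbay Energy Co. (R2): 28% × 68% × 93% × 15% = 2.65608% of Northgate Capital LLC.
Chain via Summit Textiles S.p.A. → Cobalt Trust → Quarry Industries Corp. (R2): 55% × 91% × 56% × 48% = 13.45344% of Northgate Capital LLC.
Aggregating (R1): 2.65608% + 13.45344% = 16.10952%.

16.10952%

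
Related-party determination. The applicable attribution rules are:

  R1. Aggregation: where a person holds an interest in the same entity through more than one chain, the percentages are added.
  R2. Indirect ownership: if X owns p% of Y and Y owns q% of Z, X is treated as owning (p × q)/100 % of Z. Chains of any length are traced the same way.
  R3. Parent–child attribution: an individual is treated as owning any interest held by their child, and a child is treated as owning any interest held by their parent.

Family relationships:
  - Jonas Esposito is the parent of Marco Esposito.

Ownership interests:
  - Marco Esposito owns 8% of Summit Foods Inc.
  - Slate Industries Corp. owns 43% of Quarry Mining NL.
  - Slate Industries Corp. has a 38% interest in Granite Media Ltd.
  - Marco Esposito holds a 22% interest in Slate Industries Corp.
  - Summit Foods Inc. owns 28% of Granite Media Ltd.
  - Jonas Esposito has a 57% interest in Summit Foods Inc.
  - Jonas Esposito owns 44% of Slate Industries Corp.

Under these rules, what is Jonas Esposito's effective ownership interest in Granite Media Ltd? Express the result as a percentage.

By parent–child attribution (R3), Jonas Esposito is treated as also owning Marco Esposito's interest in Slate Industries Corp, giving 44% + 22% = 66%.
By parent–child attribution (R3), Jonas Esposito is treated as also owning Marco Esposito's interest in Summit Foods Inc, giving 57% + 8% = 65%.
Chain via Slate Industries Corp. (R2): 66% × 38% = 25.08% of Granite Media Ltd.
Chain via Summit Foods Inc. (R2): 65% × 28% = 18.2% of Granite Media Ltd.
Aggregating (R1): 25.08% + 18.2% = 43.28%.

43.28%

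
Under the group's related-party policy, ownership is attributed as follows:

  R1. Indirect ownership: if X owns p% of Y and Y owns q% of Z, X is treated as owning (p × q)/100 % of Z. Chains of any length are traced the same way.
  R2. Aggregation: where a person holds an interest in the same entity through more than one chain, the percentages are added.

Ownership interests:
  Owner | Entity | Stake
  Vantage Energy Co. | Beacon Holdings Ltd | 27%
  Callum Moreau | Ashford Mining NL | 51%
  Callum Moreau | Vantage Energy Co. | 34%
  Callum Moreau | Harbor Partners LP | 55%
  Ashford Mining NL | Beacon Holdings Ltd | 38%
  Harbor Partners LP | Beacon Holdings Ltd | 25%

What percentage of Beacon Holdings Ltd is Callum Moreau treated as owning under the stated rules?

42.31%

Chain via Harbor Partners LP (R1): 55% × 25% = 13.75% of Beacon Holdings Ltd.
Chain via Vantage Energy Co. (R1): 34% × 27% = 9.18% of Beacon Holdings Ltd.
Chain via Ashford Mining NL (R1): 51% × 38% = 19.38% of Beacon Holdings Ltd.
Aggregating (R2): 13.75% + 9.18% + 19.38% = 42.31%.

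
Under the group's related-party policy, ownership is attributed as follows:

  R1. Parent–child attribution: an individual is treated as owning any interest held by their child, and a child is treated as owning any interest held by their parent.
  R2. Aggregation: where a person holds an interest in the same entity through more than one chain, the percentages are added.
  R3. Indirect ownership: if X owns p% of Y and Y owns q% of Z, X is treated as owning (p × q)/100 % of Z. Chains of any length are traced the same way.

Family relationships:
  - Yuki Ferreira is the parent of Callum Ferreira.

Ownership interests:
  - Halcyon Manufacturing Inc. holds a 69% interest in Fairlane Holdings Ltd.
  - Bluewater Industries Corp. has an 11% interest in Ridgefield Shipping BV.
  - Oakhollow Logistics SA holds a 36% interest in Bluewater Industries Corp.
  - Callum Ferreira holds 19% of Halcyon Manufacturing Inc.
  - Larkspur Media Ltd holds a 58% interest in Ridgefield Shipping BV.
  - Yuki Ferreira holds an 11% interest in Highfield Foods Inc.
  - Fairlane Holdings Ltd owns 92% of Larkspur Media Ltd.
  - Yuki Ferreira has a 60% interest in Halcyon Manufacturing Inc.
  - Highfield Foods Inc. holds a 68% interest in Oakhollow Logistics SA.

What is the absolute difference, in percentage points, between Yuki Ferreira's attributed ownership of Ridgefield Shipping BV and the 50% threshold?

20.617256

By parent–child attribution (R1), Yuki Ferreira is treated as also owning Callum Ferreira's interest in Halcyon Manufacturing Inc, giving 60% + 19% = 79%.
Chain via Highfield Foods Inc. → Oakhollow Logistics SA → Bluewater Industries Corp. (R3): 11% × 68% × 36% × 11% = 0.296208% of Ridgefield Shipping BV.
Chain via Halcyon Manufacturing Inc. → Fairlane Holdings Ltd → Larkspur Media Ltd (R3): 79% × 69% × 92% × 58% = 29.086536% of Ridgefield Shipping BV.
Aggregating (R2): 0.296208% + 29.086536% = 29.382744%.
29.382744% falls short of the 50% threshold by 20.617256 percentage points.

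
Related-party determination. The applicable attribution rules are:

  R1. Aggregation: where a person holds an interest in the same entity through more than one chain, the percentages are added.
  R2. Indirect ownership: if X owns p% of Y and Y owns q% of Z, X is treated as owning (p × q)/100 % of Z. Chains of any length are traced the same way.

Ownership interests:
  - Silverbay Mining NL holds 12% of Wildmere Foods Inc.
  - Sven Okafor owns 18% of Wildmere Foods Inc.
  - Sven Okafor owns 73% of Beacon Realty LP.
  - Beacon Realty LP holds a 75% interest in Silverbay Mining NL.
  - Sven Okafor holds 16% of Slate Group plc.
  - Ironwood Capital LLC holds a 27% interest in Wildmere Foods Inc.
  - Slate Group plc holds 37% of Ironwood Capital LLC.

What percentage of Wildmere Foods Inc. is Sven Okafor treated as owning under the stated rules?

Chain via Slate Group plc → Ironwood Capital LLC (R2): 16% × 37% × 27% = 1.5984% of Wildmere Foods Inc.
Chain via Beacon Realty LP → Silverbay Mining NL (R2): 73% × 75% × 12% = 6.57% of Wildmere Foods Inc.
Direct interest in Wildmere Foods Inc: 18%.
Aggregating (R1): 1.5984% + 6.57% + 18% = 26.1684%.

26.1684%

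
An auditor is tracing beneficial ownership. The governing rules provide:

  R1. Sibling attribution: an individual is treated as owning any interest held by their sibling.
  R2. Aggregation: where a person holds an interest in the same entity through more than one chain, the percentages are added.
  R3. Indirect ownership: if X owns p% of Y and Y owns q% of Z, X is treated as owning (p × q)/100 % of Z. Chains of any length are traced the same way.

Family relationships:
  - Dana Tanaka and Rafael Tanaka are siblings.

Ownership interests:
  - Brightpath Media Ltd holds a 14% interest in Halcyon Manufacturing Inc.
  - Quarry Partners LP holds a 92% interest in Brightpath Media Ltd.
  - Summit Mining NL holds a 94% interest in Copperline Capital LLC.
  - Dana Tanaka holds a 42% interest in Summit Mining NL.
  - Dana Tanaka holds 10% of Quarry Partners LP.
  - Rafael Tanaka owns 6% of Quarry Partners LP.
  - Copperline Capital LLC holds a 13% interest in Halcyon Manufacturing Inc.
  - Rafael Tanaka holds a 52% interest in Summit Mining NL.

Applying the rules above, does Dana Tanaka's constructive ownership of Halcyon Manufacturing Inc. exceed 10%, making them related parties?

Yes

By sibling attribution (R1), Dana Tanaka is treated as also owning Rafael Tanaka's interest in Quarry Partners LP, giving 10% + 6% = 16%.
By sibling attribution (R1), Dana Tanaka is treated as also owning Rafael Tanaka's interest in Summit Mining NL, giving 42% + 52% = 94%.
Chain via Quarry Partners LP → Brightpath Media Ltd (R3): 16% × 92% × 14% = 2.0608% of Halcyon Manufacturing Inc.
Chain via Summit Mining NL → Copperline Capital LLC (R3): 94% × 94% × 13% = 11.4868% of Halcyon Manufacturing Inc.
Aggregating (R2): 2.0608% + 11.4868% = 13.5476%.
13.5476% exceeds the 10% threshold, so Dana is a related party to Halcyon Manufacturing Inc.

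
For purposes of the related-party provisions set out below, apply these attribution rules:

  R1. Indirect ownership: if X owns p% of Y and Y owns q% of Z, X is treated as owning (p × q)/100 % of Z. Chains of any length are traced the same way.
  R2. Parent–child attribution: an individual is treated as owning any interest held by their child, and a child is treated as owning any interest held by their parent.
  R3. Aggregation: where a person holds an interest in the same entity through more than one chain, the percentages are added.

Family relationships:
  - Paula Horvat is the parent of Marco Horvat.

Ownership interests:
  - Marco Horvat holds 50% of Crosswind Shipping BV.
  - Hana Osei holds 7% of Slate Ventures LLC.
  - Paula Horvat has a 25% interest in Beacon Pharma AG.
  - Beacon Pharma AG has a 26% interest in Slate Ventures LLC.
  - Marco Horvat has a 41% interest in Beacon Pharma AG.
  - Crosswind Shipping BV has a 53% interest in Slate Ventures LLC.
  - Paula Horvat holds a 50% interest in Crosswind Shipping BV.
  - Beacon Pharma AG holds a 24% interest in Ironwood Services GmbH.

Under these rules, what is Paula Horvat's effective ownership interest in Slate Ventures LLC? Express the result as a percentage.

70.16%

By parent–child attribution (R2), Paula Horvat is treated as also owning Marco Horvat's interest in Crosswind Shipping BV, giving 50% + 50% = 100%.
By parent–child attribution (R2), Paula Horvat is treated as also owning Marco Horvat's interest in Beacon Pharma AG, giving 25% + 41% = 66%.
Chain via Crosswind Shipping BV (R1): 100% × 53% = 53% of Slate Ventures LLC.
Chain via Beacon Pharma AG (R1): 66% × 26% = 17.16% of Slate Ventures LLC.
Aggregating (R3): 53% + 17.16% = 70.16%.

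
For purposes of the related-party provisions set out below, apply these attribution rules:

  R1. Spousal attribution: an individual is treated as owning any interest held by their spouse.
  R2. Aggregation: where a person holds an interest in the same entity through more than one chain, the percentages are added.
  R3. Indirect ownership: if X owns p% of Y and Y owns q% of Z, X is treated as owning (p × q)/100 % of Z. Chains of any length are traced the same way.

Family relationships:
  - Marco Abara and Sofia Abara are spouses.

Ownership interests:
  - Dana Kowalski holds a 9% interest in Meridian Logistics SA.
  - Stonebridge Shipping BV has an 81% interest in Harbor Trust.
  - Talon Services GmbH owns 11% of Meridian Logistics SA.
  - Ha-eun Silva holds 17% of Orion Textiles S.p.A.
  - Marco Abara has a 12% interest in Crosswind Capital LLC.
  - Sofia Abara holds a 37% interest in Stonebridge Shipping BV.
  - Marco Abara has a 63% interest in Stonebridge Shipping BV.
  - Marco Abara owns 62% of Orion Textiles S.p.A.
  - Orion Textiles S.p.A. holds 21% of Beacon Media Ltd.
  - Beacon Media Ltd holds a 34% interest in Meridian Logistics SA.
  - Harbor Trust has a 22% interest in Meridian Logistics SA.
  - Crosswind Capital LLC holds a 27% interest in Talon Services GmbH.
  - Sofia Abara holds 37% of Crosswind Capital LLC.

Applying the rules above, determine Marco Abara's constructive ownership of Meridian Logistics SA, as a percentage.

By spousal attribution (R1), Marco Abara is treated as also owning Sofia Abara's interest in Stonebridge Shipping BV, giving 63% + 37% = 100%.
By spousal attribution (R1), Marco Abara is treated as also owning Sofia Abara's interest in Crosswind Capital LLC, giving 12% + 37% = 49%.
Chain via Orion Textiles S.p.A. → Beacon Media Ltd (R3): 62% × 21% × 34% = 4.4268% of Meridian Logistics SA.
Chain via Stonebridge Shipping BV → Harbor Trust (R3): 100% × 81% × 22% = 17.82% of Meridian Logistics SA.
Chain via Crosswind Capital LLC → Talon Services GmbH (R3): 49% × 27% × 11% = 1.4553% of Meridian Logistics SA.
Aggregating (R2): 4.4268% + 17.82% + 1.4553% = 23.7021%.

23.7021%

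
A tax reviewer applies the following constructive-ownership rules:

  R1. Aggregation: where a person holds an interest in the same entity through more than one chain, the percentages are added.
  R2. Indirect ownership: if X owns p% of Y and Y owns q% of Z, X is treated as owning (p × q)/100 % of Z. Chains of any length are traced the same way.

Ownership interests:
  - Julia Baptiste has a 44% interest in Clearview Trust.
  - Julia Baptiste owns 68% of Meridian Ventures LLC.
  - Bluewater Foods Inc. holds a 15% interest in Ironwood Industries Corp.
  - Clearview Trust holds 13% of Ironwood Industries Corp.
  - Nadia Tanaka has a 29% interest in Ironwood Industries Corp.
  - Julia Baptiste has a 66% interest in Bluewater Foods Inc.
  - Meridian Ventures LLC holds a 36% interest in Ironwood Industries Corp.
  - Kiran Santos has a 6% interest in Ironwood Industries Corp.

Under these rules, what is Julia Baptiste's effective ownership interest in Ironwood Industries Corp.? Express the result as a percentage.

Chain via Meridian Ventures LLC (R2): 68% × 36% = 24.48% of Ironwood Industries Corp.
Chain via Bluewater Foods Inc. (R2): 66% × 15% = 9.9% of Ironwood Industries Corp.
Chain via Clearview Trust (R2): 44% × 13% = 5.72% of Ironwood Industries Corp.
Aggregating (R1): 24.48% + 9.9% + 5.72% = 40.1%.

40.1%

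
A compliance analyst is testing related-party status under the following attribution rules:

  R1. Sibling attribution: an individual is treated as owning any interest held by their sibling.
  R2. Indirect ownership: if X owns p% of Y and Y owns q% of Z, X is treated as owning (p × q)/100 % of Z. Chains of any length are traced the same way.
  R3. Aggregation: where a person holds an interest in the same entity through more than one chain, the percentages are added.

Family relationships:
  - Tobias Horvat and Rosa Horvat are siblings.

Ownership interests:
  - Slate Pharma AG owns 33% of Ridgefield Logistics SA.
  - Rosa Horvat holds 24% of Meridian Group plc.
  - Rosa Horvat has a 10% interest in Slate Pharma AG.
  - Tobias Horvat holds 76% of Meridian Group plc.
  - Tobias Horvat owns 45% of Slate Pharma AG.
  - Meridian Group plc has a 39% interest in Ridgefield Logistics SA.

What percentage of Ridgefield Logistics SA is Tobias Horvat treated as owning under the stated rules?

By sibling attribution (R1), Tobias Horvat is treated as also owning Rosa Horvat's interest in Slate Pharma AG, giving 45% + 10% = 55%.
By sibling attribution (R1), Tobias Horvat is treated as also owning Rosa Horvat's interest in Meridian Group plc, giving 76% + 24% = 100%.
Chain via Slate Pharma AG (R2): 55% × 33% = 18.15% of Ridgefield Logistics SA.
Chain via Meridian Group plc (R2): 100% × 39% = 39% of Ridgefield Logistics SA.
Aggregating (R3): 18.15% + 39% = 57.15%.

57.15%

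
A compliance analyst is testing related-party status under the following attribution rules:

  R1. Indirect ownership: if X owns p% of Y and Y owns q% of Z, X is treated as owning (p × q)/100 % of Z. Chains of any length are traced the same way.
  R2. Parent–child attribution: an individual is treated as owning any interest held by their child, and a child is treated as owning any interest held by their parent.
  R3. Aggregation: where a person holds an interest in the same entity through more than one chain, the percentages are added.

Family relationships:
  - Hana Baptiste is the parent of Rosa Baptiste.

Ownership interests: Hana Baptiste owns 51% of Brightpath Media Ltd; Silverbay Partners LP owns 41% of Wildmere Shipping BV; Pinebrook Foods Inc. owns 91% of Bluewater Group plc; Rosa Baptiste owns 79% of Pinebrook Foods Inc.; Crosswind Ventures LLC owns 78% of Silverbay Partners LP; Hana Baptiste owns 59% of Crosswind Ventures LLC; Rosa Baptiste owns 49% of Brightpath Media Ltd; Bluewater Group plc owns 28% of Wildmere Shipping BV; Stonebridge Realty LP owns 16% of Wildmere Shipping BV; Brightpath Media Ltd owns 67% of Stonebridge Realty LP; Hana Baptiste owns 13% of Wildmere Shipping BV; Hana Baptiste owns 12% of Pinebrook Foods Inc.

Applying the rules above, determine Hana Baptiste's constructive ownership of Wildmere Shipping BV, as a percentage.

By parent–child attribution (R2), Hana Baptiste is treated as also owning Rosa Baptiste's interest in Pinebrook Foods Inc, giving 12% + 79% = 91%.
By parent–child attribution (R2), Hana Baptiste is treated as also owning Rosa Baptiste's interest in Brightpath Media Ltd, giving 51% + 49% = 100%.
Chain via Pinebrook Foods Inc. → Bluewater Group plc (R1): 91% × 91% × 28% = 23.1868% of Wildmere Shipping BV.
Chain via Brightpath Media Ltd → Stonebridge Realty LP (R1): 100% × 67% × 16% = 10.72% of Wildmere Shipping BV.
Chain via Crosswind Ventures LLC → Silverbay Partners LP (R1): 59% × 78% × 41% = 18.8682% of Wildmere Shipping BV.
Direct interest in Wildmere Shipping BV: 13%.
Aggregating (R3): 23.1868% + 10.72% + 18.8682% + 13% = 65.775%.

65.775%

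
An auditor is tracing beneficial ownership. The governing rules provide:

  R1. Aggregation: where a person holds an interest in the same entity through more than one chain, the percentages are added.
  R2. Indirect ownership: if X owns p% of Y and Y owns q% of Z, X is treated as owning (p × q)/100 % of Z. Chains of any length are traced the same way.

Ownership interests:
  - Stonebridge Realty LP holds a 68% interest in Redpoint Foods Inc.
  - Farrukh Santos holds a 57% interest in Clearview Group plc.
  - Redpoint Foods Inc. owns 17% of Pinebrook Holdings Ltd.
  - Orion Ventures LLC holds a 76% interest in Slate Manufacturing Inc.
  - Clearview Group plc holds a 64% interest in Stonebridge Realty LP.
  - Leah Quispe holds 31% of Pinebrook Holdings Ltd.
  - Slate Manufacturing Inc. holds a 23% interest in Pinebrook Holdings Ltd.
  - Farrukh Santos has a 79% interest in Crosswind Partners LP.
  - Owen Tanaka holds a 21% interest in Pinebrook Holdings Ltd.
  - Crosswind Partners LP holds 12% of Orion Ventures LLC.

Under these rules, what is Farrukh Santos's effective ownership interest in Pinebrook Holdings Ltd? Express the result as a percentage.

5.874192%

Chain via Crosswind Partners LP → Orion Ventures LLC → Slate Manufacturing Inc. (R2): 79% × 12% × 76% × 23% = 1.657104% of Pinebrook Holdings Ltd.
Chain via Clearview Group plc → Stonebridge Realty LP → Redpoint Foods Inc. (R2): 57% × 64% × 68% × 17% = 4.217088% of Pinebrook Holdings Ltd.
Aggregating (R1): 1.657104% + 4.217088% = 5.874192%.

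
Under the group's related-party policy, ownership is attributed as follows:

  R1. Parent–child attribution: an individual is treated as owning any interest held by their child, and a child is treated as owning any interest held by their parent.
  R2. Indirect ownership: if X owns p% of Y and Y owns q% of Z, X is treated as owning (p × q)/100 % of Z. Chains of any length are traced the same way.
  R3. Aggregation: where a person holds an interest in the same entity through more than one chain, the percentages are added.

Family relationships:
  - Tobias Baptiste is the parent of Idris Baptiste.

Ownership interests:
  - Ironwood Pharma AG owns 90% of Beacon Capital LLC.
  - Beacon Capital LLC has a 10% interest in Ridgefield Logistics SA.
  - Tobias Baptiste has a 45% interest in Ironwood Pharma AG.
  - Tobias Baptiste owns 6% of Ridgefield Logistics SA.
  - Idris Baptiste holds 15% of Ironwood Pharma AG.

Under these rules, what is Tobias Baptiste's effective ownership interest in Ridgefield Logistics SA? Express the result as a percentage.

11.4%

By parent–child attribution (R1), Tobias Baptiste is treated as also owning Idris Baptiste's interest in Ironwood Pharma AG, giving 45% + 15% = 60%.
Chain via Ironwood Pharma AG → Beacon Capital LLC (R2): 60% × 90% × 10% = 5.4% of Ridgefield Logistics SA.
Direct interest in Ridgefield Logistics SA: 6%.
Aggregating (R3): 5.4% + 6% = 11.4%.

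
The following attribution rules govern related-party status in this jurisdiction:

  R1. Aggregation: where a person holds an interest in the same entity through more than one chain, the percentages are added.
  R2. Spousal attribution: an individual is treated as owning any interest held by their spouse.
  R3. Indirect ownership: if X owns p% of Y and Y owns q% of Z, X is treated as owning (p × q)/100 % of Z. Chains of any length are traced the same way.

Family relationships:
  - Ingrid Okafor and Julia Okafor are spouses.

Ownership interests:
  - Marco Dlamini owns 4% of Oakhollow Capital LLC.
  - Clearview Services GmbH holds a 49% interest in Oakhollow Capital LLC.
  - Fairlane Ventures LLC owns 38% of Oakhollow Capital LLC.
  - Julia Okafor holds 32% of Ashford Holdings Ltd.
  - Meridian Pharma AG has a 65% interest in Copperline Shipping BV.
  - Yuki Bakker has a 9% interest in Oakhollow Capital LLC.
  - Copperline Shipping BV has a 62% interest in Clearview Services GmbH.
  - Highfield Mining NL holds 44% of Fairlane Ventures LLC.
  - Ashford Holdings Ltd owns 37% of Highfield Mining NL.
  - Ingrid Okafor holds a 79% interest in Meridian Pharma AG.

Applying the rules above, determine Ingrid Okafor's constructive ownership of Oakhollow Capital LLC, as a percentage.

17.579778%

By spousal attribution (R2), Ingrid Okafor is treated as owning Julia Okafor's 32% interest in Ashford Holdings Ltd.
Chain via Meridian Pharma AG → Copperline Shipping BV → Clearview Services GmbH (R3): 79% × 65% × 62% × 49% = 15.60013% of Oakhollow Capital LLC.
Chain via Ashford Holdings Ltd → Highfield Mining NL → Fairlane Ventures LLC (R3): 32% × 37% × 44% × 38% = 1.979648% of Oakhollow Capital LLC.
Aggregating (R1): 15.60013% + 1.979648% = 17.579778%.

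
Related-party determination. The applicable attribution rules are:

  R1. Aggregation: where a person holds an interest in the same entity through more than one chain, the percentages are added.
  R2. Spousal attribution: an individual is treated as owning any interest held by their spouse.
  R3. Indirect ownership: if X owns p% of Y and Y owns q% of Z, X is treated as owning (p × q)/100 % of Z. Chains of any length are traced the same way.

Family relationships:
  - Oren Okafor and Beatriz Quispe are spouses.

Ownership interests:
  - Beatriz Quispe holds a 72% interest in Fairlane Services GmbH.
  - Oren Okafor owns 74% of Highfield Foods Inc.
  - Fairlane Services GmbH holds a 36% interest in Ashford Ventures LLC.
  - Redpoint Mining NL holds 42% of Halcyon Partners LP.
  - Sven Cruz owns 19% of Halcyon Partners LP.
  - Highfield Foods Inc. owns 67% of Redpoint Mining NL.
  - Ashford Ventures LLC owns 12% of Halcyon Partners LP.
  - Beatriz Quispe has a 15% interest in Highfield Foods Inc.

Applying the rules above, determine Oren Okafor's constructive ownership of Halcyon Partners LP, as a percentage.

28.155%

By spousal attribution (R2), Oren Okafor is treated as also owning Beatriz Quispe's interest in Highfield Foods Inc, giving 74% + 15% = 89%.
By spousal attribution (R2), Oren Okafor is treated as owning Beatriz Quispe's 72% interest in Fairlane Services GmbH.
Chain via Highfield Foods Inc. → Redpoint Mining NL (R3): 89% × 67% × 42% = 25.0446% of Halcyon Partners LP.
Chain via Fairlane Services GmbH → Ashford Ventures LLC (R3): 72% × 36% × 12% = 3.1104% of Halcyon Partners LP.
Aggregating (R1): 25.0446% + 3.1104% = 28.155%.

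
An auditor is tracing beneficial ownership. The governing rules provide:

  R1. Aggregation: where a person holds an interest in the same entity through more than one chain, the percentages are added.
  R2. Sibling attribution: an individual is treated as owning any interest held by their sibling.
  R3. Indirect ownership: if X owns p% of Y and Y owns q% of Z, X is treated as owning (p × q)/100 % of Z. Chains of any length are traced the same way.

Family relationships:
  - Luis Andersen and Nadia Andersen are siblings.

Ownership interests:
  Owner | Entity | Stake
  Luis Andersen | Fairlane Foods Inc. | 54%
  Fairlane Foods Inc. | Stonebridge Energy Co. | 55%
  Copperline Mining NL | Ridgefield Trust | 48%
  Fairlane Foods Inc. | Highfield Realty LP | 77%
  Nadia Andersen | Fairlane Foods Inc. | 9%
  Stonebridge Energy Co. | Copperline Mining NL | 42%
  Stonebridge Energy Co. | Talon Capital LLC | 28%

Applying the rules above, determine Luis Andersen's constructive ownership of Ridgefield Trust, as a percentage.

6.98544%

By sibling attribution (R2), Luis Andersen is treated as also owning Nadia Andersen's interest in Fairlane Foods Inc, giving 54% + 9% = 63%.
Chain via Fairlane Foods Inc. → Stonebridge Energy Co. → Copperline Mining NL (R3): 63% × 55% × 42% × 48% = 6.98544% of Ridgefield Trust.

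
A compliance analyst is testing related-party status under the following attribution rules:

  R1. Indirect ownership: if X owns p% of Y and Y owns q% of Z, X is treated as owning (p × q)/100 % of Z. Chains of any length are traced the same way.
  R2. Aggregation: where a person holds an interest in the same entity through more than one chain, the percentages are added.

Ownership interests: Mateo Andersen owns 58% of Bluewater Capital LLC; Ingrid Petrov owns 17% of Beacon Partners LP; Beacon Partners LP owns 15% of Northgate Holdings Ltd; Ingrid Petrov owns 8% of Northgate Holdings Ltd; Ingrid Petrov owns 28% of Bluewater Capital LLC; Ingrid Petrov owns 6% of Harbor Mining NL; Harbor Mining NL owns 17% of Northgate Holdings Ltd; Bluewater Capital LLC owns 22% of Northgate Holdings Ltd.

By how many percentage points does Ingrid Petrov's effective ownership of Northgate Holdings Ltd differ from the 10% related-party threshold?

7.73

Chain via Harbor Mining NL (R1): 6% × 17% = 1.02% of Northgate Holdings Ltd.
Chain via Bluewater Capital LLC (R1): 28% × 22% = 6.16% of Northgate Holdings Ltd.
Chain via Beacon Partners LP (R1): 17% × 15% = 2.55% of Northgate Holdings Ltd.
Direct interest in Northgate Holdings Ltd: 8%.
Aggregating (R2): 1.02% + 6.16% + 2.55% + 8% = 17.73%.
17.73% exceeds the 10% threshold by 7.73 percentage points.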